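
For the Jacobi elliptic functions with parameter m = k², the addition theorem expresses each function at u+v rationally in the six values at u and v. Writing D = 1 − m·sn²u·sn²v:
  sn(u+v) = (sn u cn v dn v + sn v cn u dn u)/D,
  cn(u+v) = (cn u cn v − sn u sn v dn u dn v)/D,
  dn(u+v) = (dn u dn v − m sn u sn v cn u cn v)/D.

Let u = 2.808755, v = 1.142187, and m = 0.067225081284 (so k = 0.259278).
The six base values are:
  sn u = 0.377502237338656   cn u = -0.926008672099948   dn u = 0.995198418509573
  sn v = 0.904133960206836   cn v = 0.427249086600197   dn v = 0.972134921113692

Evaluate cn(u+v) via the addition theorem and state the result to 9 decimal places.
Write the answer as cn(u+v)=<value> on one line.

cn(u+v)=-0.731574281

m = k² = 0.067225081284
D = 1 − m·sn²u·sn²v = 0.9921686621528033
cn(u+v) = (cn u·cn v − sn u·sn v·dn u·dn v)/D = -0.7258450760304013/0.9921686621528033 = -0.731574281388273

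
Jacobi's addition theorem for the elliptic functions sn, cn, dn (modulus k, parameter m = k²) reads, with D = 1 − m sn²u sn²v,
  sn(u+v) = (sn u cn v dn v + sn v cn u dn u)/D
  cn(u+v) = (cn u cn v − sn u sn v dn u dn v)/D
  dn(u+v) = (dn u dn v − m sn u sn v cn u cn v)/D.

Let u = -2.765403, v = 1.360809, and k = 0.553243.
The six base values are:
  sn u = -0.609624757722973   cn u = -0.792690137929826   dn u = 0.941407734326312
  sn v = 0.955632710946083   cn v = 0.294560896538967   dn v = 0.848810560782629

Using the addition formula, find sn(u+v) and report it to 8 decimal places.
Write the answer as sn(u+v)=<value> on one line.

m = k² = 0.306077817049
D = 1 − m·sn²u·sn²v = 0.8961182968194078
sn(u+v) = (sn u·cn v·dn v + sn v·cn u·dn u)/D = -0.8655580590981478/0.8961182968194078 = -0.9658970943571541

sn(u+v)=-0.96589709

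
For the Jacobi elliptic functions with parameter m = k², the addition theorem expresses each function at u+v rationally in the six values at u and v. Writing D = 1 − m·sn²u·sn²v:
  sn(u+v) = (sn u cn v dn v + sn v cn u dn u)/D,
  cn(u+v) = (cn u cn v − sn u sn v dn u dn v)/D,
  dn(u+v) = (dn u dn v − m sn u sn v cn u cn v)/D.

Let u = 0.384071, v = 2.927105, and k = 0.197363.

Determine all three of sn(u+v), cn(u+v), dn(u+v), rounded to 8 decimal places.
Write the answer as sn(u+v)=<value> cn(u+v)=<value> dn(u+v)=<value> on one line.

sn(u+v)=-0.13784399 cn(u+v)=-0.99045395 dn(u+v)=0.99962987

sn u = 0.3743669518566947, cn u = 0.927280640020877, dn u = 0.9972666803356194
sn v = 0.2432105268634473, cn v = -0.9699735252174692, dn v = 0.9988472991979014
m = k² = 0.038952153769
D = 1 − m·sn²u·sn²v = 0.9996770827689781
sn(u+v) = (sn u·cn v·dn v + sn v·cn u·dn u)/D = -0.1377994736521127/0.9996770827689781 = -0.1378439858503365
cn(u+v) = (cn u·cn v − sn u·sn v·dn u·dn v)/D = -0.9901341196397056/0.9996770827689781 = -0.9904539542880791
dn(u+v) = (dn u·dn v − m·sn u·sn v·cn u·cn v)/D = 0.999307069547877/0.9996770827689781 = 0.9996298672566583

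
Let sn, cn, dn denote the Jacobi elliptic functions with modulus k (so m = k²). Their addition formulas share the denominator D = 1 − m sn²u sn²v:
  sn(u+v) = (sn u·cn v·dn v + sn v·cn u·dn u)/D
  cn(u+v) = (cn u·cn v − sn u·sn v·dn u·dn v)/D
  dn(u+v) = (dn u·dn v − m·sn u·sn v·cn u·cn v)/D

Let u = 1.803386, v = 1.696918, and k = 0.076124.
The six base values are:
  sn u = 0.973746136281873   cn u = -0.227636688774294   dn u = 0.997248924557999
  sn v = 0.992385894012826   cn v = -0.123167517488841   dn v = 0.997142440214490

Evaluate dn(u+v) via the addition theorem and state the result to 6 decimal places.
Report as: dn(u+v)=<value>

m = k² = 0.005794863376
D = 1 − m·sn²u·sn²v = 0.9945887716523419
dn(u+v) = (dn u·dn v − m·sn u·sn v·cn u·cn v)/D = 0.9942422231249482/0.9945887716523419 = 0.9996515660167589

dn(u+v)=0.999652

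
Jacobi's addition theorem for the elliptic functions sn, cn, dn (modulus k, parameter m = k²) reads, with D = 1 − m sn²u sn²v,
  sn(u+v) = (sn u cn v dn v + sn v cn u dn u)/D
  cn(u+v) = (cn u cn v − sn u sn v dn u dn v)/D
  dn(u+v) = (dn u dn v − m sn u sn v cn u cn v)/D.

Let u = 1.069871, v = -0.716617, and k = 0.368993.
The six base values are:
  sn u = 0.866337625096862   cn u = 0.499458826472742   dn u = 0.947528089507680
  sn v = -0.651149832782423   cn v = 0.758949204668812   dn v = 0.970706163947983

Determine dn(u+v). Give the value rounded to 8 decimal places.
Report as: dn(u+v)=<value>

m = k² = 0.136155834049
D = 1 − m·sn²u·sn²v = 0.9566716177515776
dn(u+v) = (dn u·dn v − m·sn u·sn v·cn u·cn v)/D = 0.9488863551646222/0.9566716177515776 = 0.9918621369731312

dn(u+v)=0.99186214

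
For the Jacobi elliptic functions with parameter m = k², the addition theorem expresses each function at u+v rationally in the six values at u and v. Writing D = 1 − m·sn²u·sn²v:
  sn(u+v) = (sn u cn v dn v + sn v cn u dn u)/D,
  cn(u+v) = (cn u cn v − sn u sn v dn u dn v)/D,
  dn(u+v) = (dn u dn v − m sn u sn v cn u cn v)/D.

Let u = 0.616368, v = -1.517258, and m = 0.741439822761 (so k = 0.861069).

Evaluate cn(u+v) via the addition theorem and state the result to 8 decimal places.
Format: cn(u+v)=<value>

sn u = 0.5562082118192721, cn u = 0.8310429742828031, dn u = 0.8778511036056788
sn v = -0.9452063489471331, cn v = 0.3264735179306744, dn v = 0.5810219527184851
m = k² = 0.741439822761
D = 1 − m·sn²u·sn²v = 0.7950707448787782
cn(u+v) = (cn u·cn v − sn u·sn v·dn u·dn v)/D = 0.5394632926724511/0.7950707448787782 = 0.6785098007281116

cn(u+v)=0.67850980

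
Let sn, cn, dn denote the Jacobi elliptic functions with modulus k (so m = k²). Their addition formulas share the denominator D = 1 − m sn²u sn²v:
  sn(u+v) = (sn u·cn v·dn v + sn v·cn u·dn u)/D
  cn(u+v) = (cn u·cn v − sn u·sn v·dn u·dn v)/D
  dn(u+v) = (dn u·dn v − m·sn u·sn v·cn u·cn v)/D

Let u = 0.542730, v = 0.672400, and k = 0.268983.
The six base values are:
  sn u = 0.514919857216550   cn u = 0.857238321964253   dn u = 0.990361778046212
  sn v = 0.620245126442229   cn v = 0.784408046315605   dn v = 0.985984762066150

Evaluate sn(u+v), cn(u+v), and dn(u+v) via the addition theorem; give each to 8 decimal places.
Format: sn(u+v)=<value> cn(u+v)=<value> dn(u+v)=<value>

sn(u+v)=0.93169559 cn(u+v)=0.36324003 dn(u+v)=0.96808806

m = k² = 0.072351854289
D = 1 − m·sn²u·sn²v = 0.9926200118013711
sn(u+v) = (sn u·cn v·dn v + sn v·cn u·dn u)/D = 0.9248196916952132/0.9926200118013711 = 0.9316955941850131
cn(u+v) = (cn u·cn v − sn u·sn v·dn u·dn v)/D = 0.3605593233870467/0.9926200118013711 = 0.3632400305255952
dn(u+v) = (dn u·dn v − m·sn u·sn v·cn u·cn v)/D = 0.9609435803337531/0.9926200118013711 = 0.9680880587828037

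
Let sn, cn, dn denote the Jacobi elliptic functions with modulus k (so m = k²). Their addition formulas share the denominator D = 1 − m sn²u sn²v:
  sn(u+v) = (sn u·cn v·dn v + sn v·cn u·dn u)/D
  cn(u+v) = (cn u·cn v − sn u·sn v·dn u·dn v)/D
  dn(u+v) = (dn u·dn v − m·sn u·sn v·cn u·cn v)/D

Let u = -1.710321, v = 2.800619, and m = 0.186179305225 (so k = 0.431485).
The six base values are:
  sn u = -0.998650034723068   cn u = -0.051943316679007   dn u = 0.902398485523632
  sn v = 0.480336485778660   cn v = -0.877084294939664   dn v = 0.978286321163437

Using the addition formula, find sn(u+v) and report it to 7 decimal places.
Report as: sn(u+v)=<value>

sn(u+v)=0.8717102

m = k² = 0.186179305225
D = 1 − m·sn²u·sn²v = 0.9571600257686447
sn(u+v) = (sn u·cn v·dn v + sn v·cn u·dn u)/D = 0.83436615858756/0.9571600257686447 = 0.8717102011416792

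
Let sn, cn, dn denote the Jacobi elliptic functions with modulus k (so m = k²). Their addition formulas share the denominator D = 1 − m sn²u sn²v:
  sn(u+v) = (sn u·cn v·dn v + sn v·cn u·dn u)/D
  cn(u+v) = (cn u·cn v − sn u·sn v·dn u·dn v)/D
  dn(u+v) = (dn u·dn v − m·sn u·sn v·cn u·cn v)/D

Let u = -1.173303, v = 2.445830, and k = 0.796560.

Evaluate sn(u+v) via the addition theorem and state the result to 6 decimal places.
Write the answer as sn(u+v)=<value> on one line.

sn(u+v)=0.897863

sn u = -0.8645557751993492, cn u = 0.5025368758304731, dn u = 0.7250743933653312
sn v = 0.9603864974809468, cn v = -0.2786714471492899, dn v = 0.6440237831531993
m = k² = 0.6345078336
D = 1 − m·sn²u·sn²v = 0.562563405742661
sn(u+v) = (sn u·cn v·dn v + sn v·cn u·dn u)/D = 0.5051051100272447/0.562563405742661 = 0.8978634316969775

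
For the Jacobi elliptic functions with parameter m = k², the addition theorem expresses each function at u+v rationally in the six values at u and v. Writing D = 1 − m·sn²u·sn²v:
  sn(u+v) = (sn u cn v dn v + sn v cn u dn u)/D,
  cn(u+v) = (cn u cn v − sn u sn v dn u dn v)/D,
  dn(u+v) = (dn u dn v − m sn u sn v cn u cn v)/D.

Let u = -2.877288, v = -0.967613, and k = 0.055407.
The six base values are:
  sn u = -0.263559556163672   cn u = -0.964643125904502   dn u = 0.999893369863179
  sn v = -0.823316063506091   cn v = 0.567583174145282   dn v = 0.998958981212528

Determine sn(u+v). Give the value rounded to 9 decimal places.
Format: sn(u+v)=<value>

m = k² = 0.003069935649
D = 1 − m·sn²u·sn²v = 0.9998554493713099
sn(u+v) = (sn u·cn v·dn v + sn v·cn u·dn u)/D = 0.6446852533811178/0.9998554493713099 = 0.6447784565123724

sn(u+v)=0.644778457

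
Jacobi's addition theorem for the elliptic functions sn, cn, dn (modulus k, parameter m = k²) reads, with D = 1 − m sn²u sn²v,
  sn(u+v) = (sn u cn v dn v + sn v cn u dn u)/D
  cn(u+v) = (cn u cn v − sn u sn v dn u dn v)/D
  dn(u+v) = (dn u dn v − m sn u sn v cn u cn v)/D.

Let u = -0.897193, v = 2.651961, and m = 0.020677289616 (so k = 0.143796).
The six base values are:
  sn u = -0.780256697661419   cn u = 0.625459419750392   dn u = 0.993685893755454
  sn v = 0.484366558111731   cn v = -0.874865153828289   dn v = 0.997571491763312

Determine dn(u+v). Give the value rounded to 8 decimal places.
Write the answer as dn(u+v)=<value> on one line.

m = k² = 0.020677289616
D = 1 − m·sn²u·sn²v = 0.9970466363670359
dn(u+v) = (dn u·dn v − m·sn u·sn v·cn u·cn v)/D = 0.9869966423174686/0.9970466363670359 = 0.9899202367442042

dn(u+v)=0.98992024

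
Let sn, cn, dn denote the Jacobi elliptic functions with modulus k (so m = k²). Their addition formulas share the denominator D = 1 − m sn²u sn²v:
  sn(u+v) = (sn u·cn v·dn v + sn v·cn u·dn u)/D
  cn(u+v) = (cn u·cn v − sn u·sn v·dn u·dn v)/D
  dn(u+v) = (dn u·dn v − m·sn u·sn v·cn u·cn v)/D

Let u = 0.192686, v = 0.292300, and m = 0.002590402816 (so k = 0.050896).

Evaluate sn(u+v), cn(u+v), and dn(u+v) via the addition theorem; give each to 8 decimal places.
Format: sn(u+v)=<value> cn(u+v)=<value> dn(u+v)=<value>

sn(u+v)=0.46615441 cn(u+v)=0.88470338 dn(u+v)=0.99971851

sn u = 0.1914928648800836, cn u = 0.9814940054325437, dn u = 0.9999525044616493
sn v = 0.28814527807673, cn v = 0.9575867055896735, dn v = 0.9998924566216127
m = k² = 0.002590402816
D = 1 − m·sn²u·sn²v = 0.9999921132965556
sn(u+v) = (sn u·cn v·dn v + sn v·cn u·dn u)/D = 0.466150732062101/0.9999921132965556 = 0.46615440848368
cn(u+v) = (cn u·cn v − sn u·sn v·dn u·dn v)/D = 0.8846964008366252/0.9999921132965556 = 0.8847033782298055
dn(u+v) = (dn u·dn v − m·sn u·sn v·cn u·cn v)/D = 0.9997106287205549/0.9999921132965556 = 0.9997185132039964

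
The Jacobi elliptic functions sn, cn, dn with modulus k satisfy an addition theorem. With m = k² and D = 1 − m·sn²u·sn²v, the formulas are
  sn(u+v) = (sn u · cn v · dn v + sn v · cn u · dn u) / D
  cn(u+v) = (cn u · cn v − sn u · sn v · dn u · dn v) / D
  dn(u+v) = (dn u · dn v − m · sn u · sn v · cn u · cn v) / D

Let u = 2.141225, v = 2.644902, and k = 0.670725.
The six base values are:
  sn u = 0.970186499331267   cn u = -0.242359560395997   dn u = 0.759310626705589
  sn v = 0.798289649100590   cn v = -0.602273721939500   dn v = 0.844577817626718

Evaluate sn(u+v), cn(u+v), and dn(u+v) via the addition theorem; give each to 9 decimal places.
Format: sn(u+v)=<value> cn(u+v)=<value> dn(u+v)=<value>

m = k² = 0.449872025625
D = 1 − m·sn²u·sn²v = 0.7301512328494157
sn(u+v) = (sn u·cn v·dn v + sn v·cn u·dn u)/D = -0.6404080833738694/0.7301512328494157 = -0.8770896419289418
cn(u+v) = (cn u·cn v − sn u·sn v·dn u·dn v)/D = -0.3507111483556359/0.7301512328494157 = -0.4803267221599905
dn(u+v) = (dn u·dn v − m·sn u·sn v·cn u·cn v)/D = 0.5904389697852451/0.7301512328494157 = 0.8086529793027351

sn(u+v)=-0.877089642 cn(u+v)=-0.480326722 dn(u+v)=0.808652979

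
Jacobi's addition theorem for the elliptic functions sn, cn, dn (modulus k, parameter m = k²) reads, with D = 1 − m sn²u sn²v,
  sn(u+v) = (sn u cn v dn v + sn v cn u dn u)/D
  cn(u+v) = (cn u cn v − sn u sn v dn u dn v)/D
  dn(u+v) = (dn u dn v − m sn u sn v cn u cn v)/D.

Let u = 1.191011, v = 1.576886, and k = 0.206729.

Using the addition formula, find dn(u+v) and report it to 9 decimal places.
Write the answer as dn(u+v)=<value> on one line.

sn u = 0.92535268050366, cn u = 0.3791073946584151, dn u = 0.9815321533978512
sn v = 0.9999409338038573, cn v = 0.01086871213483052, dn v = 0.9784008222705591
m = k² = 0.042736879441
D = 1 − m·sn²u·sn²v = 0.9634096910375557
dn(u+v) = (dn u·dn v − m·sn u·sn v·cn u·cn v)/D = 0.9601689270679378/0.9634096910375557 = 0.9966361517848884

dn(u+v)=0.996636152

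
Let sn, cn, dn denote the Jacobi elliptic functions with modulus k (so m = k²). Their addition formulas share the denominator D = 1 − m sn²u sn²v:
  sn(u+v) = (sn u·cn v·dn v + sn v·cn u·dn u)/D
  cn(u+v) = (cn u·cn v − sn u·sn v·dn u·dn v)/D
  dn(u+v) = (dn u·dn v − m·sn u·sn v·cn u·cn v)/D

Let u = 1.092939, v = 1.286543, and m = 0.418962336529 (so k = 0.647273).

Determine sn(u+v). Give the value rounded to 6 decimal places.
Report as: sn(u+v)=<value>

sn u = 0.8529090640179961, cn u = 0.5220595066809394, dn u = 0.83380107117104
sn v = 0.924484924810429, cn v = 0.3812186036885602, dn v = 0.8012018873540705
m = k² = 0.418962336529
D = 1 − m·sn²u·sn²v = 0.739516565271108
sn(u+v) = (sn u·cn v·dn v + sn v·cn u·dn u)/D = 0.6629291630629614/0.739516565271108 = 0.8964358530899581

sn(u+v)=0.896436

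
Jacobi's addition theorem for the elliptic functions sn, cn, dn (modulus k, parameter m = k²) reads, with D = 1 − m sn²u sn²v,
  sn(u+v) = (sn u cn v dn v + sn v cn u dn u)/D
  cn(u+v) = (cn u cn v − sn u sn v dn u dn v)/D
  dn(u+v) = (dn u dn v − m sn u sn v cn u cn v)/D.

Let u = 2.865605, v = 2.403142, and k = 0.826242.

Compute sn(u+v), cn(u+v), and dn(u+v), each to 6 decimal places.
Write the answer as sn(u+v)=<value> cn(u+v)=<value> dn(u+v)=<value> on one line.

sn(u+v)=-0.857552 cn(u+v)=-0.514398 dn(u+v)=0.705665

sn u = 0.8809180811786136, cn u = -0.4732687759113097, dn u = 0.6857347656836283
sn v = 0.9797883432576117, cn v = -0.2000370026182769, dn v = 0.5870615780228844
m = k² = 0.682675842564
D = 1 − m·sn²u·sn²v = 0.4914307239565805
sn(u+v) = (sn u·cn v·dn v + sn v·cn u·dn u)/D = -0.4214271934687466/0.4914307239565805 = -0.8575515793472877
cn(u+v) = (cn u·cn v − sn u·sn v·dn u·dn v)/D = -0.2527909750239206/0.4914307239565805 = -0.5143979867368967
dn(u+v) = (dn u·dn v − m·sn u·sn v·cn u·cn v)/D = 0.346785706838442/0.4914307239565805 = 0.7056654985801857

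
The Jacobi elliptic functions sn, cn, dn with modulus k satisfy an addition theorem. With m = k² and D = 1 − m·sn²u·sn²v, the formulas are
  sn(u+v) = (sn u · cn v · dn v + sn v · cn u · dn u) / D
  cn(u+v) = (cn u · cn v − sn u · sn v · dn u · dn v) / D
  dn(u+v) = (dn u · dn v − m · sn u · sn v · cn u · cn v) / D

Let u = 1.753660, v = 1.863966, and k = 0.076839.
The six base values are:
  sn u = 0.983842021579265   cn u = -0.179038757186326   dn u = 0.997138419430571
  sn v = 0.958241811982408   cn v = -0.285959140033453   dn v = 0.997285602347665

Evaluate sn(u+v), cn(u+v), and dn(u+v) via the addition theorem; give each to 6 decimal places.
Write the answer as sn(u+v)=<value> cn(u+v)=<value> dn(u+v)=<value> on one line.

sn(u+v)=-0.454029 cn(u+v)=-0.890987 dn(u+v)=0.999391

m = k² = 0.005904231921
D = 1 − m·sn²u·sn²v = 0.9947523558345097
sn(u+v) = (sn u·cn v·dn v + sn v·cn u·dn u)/D = -0.4516464369391443/0.9947523558345097 = -0.4540290196752062
cn(u+v) = (cn u·cn v − sn u·sn v·dn u·dn v)/D = -0.8863113140643543/0.9947523558345097 = -0.8909868962519994
dn(u+v) = (dn u·dn v − m·sn u·sn v·cn u·cn v)/D = 0.994146808886093/0.9947523558345097 = 0.9993912585932921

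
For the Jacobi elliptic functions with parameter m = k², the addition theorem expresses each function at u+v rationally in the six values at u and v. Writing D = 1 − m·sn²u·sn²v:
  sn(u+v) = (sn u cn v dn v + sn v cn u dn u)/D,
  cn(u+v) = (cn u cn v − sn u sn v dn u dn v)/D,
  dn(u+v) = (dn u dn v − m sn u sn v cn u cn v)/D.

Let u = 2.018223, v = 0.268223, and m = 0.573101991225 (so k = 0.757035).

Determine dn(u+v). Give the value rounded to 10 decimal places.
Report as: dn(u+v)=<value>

sn u = 0.9980010655078064, cn u = -0.06319709839291055, dn u = 0.6551235803148686
sn v = 0.2632694722826093, cn v = 0.964722335682157, dn v = 0.9799376683695048
m = k² = 0.573101991225
D = 1 − m·sn²u·sn²v = 0.9604364791859352
dn(u+v) = (dn u·dn v − m·sn u·sn v·cn u·cn v)/D = 0.6511607011263432/0.9604364791859352 = 0.6779841407921805

dn(u+v)=0.6779841408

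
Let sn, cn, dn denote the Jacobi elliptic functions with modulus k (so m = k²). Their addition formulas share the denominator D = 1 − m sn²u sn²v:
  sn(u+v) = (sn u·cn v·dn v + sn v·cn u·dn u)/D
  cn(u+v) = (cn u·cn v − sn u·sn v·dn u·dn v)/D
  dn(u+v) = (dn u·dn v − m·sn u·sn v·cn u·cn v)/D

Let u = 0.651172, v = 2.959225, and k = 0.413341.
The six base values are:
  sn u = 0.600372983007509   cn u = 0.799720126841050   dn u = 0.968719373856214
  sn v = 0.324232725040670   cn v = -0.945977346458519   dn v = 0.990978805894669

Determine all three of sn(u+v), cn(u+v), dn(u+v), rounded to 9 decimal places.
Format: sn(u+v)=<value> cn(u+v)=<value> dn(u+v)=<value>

m = k² = 0.170850782281
D = 1 − m·sn²u·sn²v = 0.9935259962648411
sn(u+v) = (sn u·cn v·dn v + sn v·cn u·dn u)/D = -0.3116312388131916/0.9935259962648411 = -0.3136618870414751
cn(u+v) = (cn u·cn v − sn u·sn v·dn u·dn v)/D = -0.9433874475790955/0.9935259962648411 = -0.9495347390262143
dn(u+v) = (dn u·dn v − m·sn u·sn v·cn u·cn v)/D = 0.9851405470430146/0.9935259962648411 = 0.991559909601408

sn(u+v)=-0.313661887 cn(u+v)=-0.949534739 dn(u+v)=0.991559910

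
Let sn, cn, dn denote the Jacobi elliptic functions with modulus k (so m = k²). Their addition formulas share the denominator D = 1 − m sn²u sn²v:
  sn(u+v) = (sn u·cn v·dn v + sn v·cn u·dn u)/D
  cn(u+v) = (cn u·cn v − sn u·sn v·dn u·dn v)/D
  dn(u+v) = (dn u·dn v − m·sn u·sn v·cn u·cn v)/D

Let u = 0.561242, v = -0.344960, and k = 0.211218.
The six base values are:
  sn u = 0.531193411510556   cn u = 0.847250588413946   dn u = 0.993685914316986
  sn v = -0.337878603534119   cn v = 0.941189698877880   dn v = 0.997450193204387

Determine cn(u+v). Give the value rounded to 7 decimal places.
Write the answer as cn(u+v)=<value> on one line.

cn(u+v)=0.9767181

m = k² = 0.044613043524
D = 1 − m·sn²u·sn²v = 0.9985628946946428
cn(u+v) = (cn u·cn v − sn u·sn v·dn u·dn v)/D = 0.9753144222609463/0.9985628946946428 = 0.9767180689797153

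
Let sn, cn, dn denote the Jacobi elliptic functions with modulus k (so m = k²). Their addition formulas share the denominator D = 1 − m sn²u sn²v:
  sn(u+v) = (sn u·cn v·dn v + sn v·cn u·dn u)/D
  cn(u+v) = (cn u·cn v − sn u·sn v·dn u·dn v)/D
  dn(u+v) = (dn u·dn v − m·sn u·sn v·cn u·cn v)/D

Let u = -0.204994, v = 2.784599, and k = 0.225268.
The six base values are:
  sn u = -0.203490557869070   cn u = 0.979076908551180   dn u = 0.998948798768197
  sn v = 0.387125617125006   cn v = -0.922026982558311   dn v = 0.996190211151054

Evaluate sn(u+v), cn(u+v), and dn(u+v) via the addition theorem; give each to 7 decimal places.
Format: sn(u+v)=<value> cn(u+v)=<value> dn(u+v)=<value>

sn(u+v)=0.5657144 cn(u+v)=-0.8246012 dn(u+v)=0.9918466

m = k² = 0.050745671824
D = 1 − m·sn²u·sn²v = 0.9996850864463924
sn(u+v) = (sn u·cn v·dn v + sn v·cn u·dn u)/D = 0.5655362981449142/0.9996850864463924 = 0.565714449292468
cn(u+v) = (cn u·cn v − sn u·sn v·dn u·dn v)/D = -0.8243415357386026/0.9996850864463924 = -0.8246012138371612
dn(u+v) = (dn u·dn v − m·sn u·sn v·cn u·cn v)/D = 0.9915342745690363/0.9996850864463924 = 0.9918466205129357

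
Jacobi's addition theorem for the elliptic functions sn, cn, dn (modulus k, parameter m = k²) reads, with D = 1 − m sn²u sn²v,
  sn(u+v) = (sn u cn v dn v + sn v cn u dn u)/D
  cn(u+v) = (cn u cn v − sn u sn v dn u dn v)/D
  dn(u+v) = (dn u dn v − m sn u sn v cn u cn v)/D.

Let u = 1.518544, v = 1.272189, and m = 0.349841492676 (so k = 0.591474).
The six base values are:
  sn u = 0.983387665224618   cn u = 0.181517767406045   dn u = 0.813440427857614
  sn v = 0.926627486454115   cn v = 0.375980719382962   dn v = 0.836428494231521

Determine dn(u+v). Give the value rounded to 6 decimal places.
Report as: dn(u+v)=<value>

dn(u+v)=0.928286

m = k² = 0.349841492676
D = 1 − m·sn²u·sn²v = 0.70950999939854
dn(u+v) = (dn u·dn v − m·sn u·sn v·cn u·cn v)/D = 0.6586284056578592/0.70950999939854 = 0.9282862908432387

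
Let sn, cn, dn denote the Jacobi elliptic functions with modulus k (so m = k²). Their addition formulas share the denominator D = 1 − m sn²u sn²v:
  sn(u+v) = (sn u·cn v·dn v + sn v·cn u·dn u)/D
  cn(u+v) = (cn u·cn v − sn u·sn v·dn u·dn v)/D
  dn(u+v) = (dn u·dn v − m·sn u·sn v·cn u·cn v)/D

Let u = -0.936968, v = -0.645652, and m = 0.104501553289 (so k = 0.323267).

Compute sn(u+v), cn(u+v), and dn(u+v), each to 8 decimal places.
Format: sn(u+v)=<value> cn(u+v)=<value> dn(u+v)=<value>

sn(u+v)=-0.99954676 cn(u+v)=0.03010432 dn(u+v)=0.94635784

sn u = -0.7986058960283036, cn u = 0.6018543202709692, dn u = 0.9661013924233564
sn v = -0.5982746461302039, cn v = 0.8012911130156002, dn v = 0.9811195097041807
m = k² = 0.104501553289
D = 1 − m·sn²u·sn²v = 0.976144475625902
sn(u+v) = (sn u·cn v·dn v + sn v·cn u·dn u)/D = -0.9757020502390783/0.976144475625902 = -0.9995467623923805
cn(u+v) = (cn u·cn v − sn u·sn v·dn u·dn v)/D = 0.02938616093038218/0.976144475625902 = 0.03010431515431139
dn(u+v) = (dn u·dn v − m·sn u·sn v·cn u·cn v)/D = 0.9237819733462756/0.976144475625902 = 0.9463578357639614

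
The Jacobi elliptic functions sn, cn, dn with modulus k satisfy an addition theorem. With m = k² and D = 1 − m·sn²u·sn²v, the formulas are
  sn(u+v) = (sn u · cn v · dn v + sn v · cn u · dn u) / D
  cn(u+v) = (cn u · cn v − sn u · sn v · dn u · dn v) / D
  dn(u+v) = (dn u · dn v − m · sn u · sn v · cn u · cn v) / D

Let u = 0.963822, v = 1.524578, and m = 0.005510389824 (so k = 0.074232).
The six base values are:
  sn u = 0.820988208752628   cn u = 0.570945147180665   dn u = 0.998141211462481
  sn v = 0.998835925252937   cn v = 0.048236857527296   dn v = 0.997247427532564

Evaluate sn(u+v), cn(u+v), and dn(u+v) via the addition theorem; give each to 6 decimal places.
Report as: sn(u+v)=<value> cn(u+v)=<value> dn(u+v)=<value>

m = k² = 0.005510389824
D = 1 − m·sn²u·sn²v = 0.9962945200181039
sn(u+v) = (sn u·cn v·dn v + sn v·cn u·dn u)/D = 0.6087133776326943/0.9962945200181039 = 0.6109773419426549
cn(u+v) = (cn u·cn v − sn u·sn v·dn u·dn v)/D = -0.7887146470740231/0.9962945200181039 = -0.7916480831990236
dn(u+v) = (dn u·dn v − m·sn u·sn v·cn u·cn v)/D = 0.9952693077692521/0.9962945200181039 = 0.998970974718567

sn(u+v)=0.610977 cn(u+v)=-0.791648 dn(u+v)=0.998971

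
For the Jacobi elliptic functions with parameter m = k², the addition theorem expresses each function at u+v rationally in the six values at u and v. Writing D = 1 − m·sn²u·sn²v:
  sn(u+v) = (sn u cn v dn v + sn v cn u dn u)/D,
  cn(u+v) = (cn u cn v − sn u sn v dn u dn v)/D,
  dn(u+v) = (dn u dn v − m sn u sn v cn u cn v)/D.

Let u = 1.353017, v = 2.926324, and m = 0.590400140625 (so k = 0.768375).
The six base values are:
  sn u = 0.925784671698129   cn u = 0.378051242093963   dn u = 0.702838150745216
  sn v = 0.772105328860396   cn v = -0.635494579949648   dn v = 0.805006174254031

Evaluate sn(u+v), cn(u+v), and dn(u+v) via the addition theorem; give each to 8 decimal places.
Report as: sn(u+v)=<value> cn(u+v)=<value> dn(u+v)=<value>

sn(u+v)=-0.38441944 cn(u+v)=-0.92315854 dn(u+v)=0.95538038

m = k² = 0.590400140625
D = 1 − m·sn²u·sn²v = 0.6983387518429801
sn(u+v) = (sn u·cn v·dn v + sn v·cn u·dn u)/D = -0.2684549929545068/0.6983387518429801 = -0.3844194414902931
cn(u+v) = (cn u·cn v − sn u·sn v·dn u·dn v)/D = -0.6446773837225927/0.6983387518429801 = -0.923158541640758
dn(u+v) = (dn u·dn v − m·sn u·sn v·cn u·cn v)/D = 0.6671791407447026/0.6983387518429801 = 0.9553803780528513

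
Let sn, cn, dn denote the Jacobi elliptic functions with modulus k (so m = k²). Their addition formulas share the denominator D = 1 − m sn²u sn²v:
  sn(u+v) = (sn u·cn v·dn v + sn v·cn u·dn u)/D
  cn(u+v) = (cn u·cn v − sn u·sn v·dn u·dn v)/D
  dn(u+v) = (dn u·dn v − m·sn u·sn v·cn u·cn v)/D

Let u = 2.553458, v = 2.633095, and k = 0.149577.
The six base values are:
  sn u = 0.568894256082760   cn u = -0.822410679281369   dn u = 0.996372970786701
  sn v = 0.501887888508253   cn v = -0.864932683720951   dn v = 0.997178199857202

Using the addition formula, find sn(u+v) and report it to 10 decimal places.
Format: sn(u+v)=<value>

m = k² = 0.022373278929
D = 1 − m·sn²u·sn²v = 0.9981760784033848
sn(u+v) = (sn u·cn v·dn v + sn v·cn u·dn u)/D = -0.9019276282675473/0.9981760784033848 = -0.903575679463497

sn(u+v)=-0.9035756795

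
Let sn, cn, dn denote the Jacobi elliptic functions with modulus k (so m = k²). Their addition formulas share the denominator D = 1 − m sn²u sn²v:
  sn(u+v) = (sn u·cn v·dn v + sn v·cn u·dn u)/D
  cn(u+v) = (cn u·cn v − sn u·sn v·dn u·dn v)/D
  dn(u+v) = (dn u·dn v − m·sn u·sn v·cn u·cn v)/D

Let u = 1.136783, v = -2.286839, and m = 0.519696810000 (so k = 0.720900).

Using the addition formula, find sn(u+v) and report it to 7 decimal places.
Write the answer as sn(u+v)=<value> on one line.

sn u = 0.8619203455946487, cn u = 0.5070437040827953, dn u = 0.7835264942291114
sn v = -0.9575662147129219, cn v = -0.2882133661722967, dn v = 0.723514212743679
m = k² = 0.51969681
D = 1 − m·sn²u·sn²v = 0.6459847708115586
sn(u+v) = (sn u·cn v·dn v + sn v·cn u·dn u)/D = -0.5601571935993555/0.6459847708115586 = -0.867136841160548

sn(u+v)=-0.8671368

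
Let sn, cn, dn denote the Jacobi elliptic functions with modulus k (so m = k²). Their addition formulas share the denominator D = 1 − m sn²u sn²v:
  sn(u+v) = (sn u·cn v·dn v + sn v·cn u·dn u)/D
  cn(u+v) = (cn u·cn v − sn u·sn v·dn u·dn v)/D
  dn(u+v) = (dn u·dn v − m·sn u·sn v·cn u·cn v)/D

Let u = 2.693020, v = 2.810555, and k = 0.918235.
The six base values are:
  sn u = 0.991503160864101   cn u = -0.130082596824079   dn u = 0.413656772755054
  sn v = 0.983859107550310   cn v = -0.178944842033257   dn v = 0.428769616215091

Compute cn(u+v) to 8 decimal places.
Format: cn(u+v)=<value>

cn(u+v)=-0.75758834

m = k² = 0.843155515225
D = 1 − m·sn²u·sn²v = 0.1976539632767682
cn(u+v) = (cn u·cn v − sn u·sn v·dn u·dn v)/D = -0.1497403375333929/0.1976539632767682 = -0.7575883379768941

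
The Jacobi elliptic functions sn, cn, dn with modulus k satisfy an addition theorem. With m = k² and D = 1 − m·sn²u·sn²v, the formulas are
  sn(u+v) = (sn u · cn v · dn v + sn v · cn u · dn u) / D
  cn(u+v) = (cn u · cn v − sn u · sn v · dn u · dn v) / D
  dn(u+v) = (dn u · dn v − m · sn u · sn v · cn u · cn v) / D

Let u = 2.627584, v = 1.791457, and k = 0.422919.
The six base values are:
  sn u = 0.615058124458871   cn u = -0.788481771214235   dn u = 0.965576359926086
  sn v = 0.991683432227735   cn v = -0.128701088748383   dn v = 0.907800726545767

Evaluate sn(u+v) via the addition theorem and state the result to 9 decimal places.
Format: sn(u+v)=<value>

sn(u+v)=-0.885811143

m = k² = 0.178860480561
D = 1 − m·sn²u·sn²v = 0.9334584630585873
sn(u+v) = (sn u·cn v·dn v + sn v·cn u·dn u)/D = -0.8268679083639896/0.9334584630585873 = -0.8858111432775047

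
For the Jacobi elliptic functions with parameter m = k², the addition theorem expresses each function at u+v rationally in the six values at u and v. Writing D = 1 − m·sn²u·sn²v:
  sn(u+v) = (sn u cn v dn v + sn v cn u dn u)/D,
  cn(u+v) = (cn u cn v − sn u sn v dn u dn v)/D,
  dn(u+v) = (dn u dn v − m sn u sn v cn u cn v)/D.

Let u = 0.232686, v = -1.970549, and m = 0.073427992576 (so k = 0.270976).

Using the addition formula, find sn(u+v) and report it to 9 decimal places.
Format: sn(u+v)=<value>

sn(u+v)=-0.991316221

sn u = 0.2304435850378993, cn u = 0.97308568693352, dn u = 0.9980484265943178
sn v = -0.937154701690804, cn v = -0.348914122813652, dn v = 0.967218284281408
m = k² = 0.073427992576
D = 1 − m·sn²u·sn²v = 0.996575371409707
sn(u+v) = (sn u·cn v·dn v + sn v·cn u·dn u)/D = -0.9879213315369677/0.996575371409707 = -0.9913162214108325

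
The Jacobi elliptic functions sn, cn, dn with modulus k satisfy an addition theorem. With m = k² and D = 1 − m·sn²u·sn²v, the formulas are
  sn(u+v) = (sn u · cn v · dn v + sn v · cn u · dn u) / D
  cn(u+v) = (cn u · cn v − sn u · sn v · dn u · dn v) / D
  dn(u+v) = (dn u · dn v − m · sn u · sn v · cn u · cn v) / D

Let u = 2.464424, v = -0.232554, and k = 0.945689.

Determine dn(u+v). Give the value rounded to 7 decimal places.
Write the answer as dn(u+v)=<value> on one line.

dn(u+v)=0.3400435

sn u = 0.9995923720645386, cn u = 0.02854977601294114, dn u = 0.3261920792608738
sn v = -0.2286627467878347, cn v = 0.9735057001535443, dn v = 0.9763393876014697
m = k² = 0.894327684721
D = 1 − m·sn²u·sn²v = 0.9532767145181739
dn(u+v) = (dn u·dn v − m·sn u·sn v·cn u·cn v)/D = 0.3241555861770821/0.9532767145181739 = 0.3400435374537853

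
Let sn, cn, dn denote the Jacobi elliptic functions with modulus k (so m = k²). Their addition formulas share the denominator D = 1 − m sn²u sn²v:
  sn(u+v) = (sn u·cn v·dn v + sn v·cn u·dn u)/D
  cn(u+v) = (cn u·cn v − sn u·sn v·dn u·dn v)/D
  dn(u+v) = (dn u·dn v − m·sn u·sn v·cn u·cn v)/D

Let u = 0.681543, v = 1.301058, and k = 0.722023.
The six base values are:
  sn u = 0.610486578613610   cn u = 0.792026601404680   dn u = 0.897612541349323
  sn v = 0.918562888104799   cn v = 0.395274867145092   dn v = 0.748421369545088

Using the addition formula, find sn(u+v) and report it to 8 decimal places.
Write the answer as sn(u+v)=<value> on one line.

sn(u+v)=0.99709759

m = k² = 0.521317212529
D = 1 − m·sn²u·sn²v = 0.8360648450408127
sn(u+v) = (sn u·cn v·dn v + sn v·cn u·dn u)/D = 0.8336382410012486/0.8360648450408127 = 0.9970975887170023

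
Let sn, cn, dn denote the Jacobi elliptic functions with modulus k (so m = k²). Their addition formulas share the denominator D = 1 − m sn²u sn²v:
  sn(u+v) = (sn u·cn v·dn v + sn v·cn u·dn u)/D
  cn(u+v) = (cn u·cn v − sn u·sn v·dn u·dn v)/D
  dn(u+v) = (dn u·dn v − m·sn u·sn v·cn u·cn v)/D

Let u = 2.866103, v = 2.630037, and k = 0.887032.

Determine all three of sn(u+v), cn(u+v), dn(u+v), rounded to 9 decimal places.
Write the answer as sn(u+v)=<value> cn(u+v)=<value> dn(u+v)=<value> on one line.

sn u = 0.9522842306947728, cn u = -0.3052126209219809, dn u = 0.5352296554176348
sn v = 0.9821134644061568, cn v = -0.18829005027387, dn v = 0.4909884698305844
m = k² = 0.786825769024
D = 1 − m·sn²u·sn²v = 0.3117676373895721
sn(u+v) = (sn u·cn v·dn v + sn v·cn u·dn u)/D = -0.2484739267137167/0.3117676373895721 = -0.7969843464003734
cn(u+v) = (cn u·cn v − sn u·sn v·dn u·dn v)/D = -0.1883076404900827/0.3117676373895721 = -0.6039999599277881
dn(u+v) = (dn u·dn v − m·sn u·sn v·cn u·cn v)/D = 0.2205016861947574/0.3117676373895721 = 0.7072629091364847

sn(u+v)=-0.796984346 cn(u+v)=-0.603999960 dn(u+v)=0.707262909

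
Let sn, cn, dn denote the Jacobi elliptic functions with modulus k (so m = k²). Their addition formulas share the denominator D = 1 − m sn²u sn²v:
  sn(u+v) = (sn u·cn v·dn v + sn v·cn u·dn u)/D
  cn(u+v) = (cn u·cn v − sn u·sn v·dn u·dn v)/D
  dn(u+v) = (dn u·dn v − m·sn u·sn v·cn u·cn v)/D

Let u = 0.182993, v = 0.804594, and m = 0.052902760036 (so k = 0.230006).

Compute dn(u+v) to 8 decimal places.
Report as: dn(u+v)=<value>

dn(u+v)=0.98157106

sn u = 0.1819206429409648, cn u = 0.9833132154466073, dn u = 0.9991242048869212
sn v = 0.717748988881854, cn v = 0.6963019380693093, dn v = 0.9862790797263332
m = k² = 0.052902760036
D = 1 − m·sn²u·sn²v = 0.9990980395933173
dn(u+v) = (dn u·dn v − m·sn u·sn v·cn u·cn v)/D = 0.9806857234380043/0.9990980395933173 = 0.9815710616719779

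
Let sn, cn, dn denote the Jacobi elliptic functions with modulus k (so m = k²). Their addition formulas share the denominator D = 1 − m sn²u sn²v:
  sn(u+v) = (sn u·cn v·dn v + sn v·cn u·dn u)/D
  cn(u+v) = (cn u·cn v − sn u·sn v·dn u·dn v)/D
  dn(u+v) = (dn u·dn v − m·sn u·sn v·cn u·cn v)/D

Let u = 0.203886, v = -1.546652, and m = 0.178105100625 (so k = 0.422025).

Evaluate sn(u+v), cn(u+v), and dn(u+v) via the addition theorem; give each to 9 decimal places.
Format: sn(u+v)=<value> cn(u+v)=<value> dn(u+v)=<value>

sn(u+v)=-0.961562301 cn(u+v)=0.274586857 dn(u+v)=0.913960424

sn u = 0.2022321056821018, cn u = 0.9793376207577156, dn u = 0.996351287869827
sn v = -0.9957166981176987, cn v = 0.09245678498405393, dn v = 0.9074234885455133
m = k² = 0.178105100625
D = 1 − m·sn²u·sn²v = 0.9927781552947289
sn(u+v) = (sn u·cn v·dn v + sn v·cn u·dn u)/D = -0.9546180469722012/0.9927781552947289 = -0.9615623005814436
cn(u+v) = (cn u·cn v − sn u·sn v·dn u·dn v)/D = 0.2726038334752193/0.9927781552947289 = 0.2745868571154153
dn(u+v) = (dn u·dn v − m·sn u·sn v·cn u·cn v)/D = 0.9073599441864025/0.9927781552947289 = 0.9139604244384607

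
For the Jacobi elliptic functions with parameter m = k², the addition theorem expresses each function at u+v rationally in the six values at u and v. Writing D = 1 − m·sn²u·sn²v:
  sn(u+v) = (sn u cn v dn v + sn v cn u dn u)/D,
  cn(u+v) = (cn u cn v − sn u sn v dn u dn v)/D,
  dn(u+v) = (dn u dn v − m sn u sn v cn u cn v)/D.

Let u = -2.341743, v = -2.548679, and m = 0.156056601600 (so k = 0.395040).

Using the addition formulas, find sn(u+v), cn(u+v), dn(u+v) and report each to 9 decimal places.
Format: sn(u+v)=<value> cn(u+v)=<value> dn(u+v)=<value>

sn(u+v)=0.999758082 cn(u+v)=-0.021994944 dn(u+v)=0.918705010

sn u = -0.7936166335953321, cn u = -0.6084181447662556, dn u = 0.9495847947545515
sn v = -0.6583149900405352, cn v = -0.7527425681386233, dn v = 0.9655922557699359
m = k² = 0.1560566016
D = 1 − m·sn²u·sn²v = 0.9574037706167816
sn(u+v) = (sn u·cn v·dn v + sn v·cn u·dn u)/D = 0.9571721573684348/0.9574037706167816 = 0.9997580819551215
cn(u+v) = (cn u·cn v − sn u·sn v·dn u·dn v)/D = -0.02105804240396958/0.9574037706167816 = -0.02199494408759587
dn(u+v) = (dn u·dn v − m·sn u·sn v·cn u·cn v)/D = 0.8795716404937106/0.9574037706167816 = 0.9187050098278496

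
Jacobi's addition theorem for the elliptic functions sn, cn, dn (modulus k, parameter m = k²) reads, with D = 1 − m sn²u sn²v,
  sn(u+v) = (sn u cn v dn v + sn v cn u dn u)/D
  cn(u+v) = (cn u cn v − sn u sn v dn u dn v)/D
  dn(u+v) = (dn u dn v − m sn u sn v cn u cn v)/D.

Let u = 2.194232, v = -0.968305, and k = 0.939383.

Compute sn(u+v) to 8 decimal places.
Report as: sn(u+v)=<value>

sn u = 0.9942724236391502, cn u = 0.1068753834647164, dn u = 0.3572661760147746
sn v = -0.7573498832758129, cn v = 0.6530093064437233, dn v = 0.7027452184853663
m = k² = 0.882440420689
D = 1 − m·sn²u·sn²v = 0.4996322537182882
sn(u+v) = (sn u·cn v·dn v + sn v·cn u·dn u)/D = 0.4273529277383601/0.4996322537182882 = 0.8553349479701886

sn(u+v)=0.85533495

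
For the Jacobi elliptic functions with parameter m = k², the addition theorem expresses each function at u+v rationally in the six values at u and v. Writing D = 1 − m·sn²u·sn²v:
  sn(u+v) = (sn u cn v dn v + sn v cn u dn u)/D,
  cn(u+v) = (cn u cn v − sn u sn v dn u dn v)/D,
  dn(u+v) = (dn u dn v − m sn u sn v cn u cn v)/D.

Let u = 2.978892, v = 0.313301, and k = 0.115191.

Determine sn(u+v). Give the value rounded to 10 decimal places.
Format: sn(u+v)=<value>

sn u = 0.1723246724102171, cn u = -0.9850402059198961, dn u = 0.9998029643493534
sn v = 0.3081371841065346, cn v = 0.9513419342018387, dn v = 0.9993698670735393
m = k² = 0.013268966481
D = 1 − m·sn²u·sn²v = 0.9999625871976923
sn(u+v) = (sn u·cn v·dn v + sn v·cn u·dn u)/D = -0.1396313261758147/0.9999625871976923 = -0.1396365503704686

sn(u+v)=-0.1396365504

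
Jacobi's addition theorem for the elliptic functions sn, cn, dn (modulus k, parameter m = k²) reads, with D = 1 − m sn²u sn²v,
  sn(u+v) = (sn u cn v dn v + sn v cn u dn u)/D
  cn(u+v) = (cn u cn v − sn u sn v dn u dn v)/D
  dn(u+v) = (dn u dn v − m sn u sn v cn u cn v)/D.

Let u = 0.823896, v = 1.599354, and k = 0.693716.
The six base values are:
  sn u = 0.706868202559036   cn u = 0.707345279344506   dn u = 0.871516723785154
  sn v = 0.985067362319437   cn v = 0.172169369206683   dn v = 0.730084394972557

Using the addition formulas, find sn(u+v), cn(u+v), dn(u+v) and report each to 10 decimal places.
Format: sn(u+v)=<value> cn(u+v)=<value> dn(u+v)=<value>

m = k² = 0.481241888656
D = 1 − m·sn²u·sn²v = 0.7666691438033309
sn(u+v) = (sn u·cn v·dn v + sn v·cn u·dn u)/D = 0.6961098575425453/0.7666691438033309 = 0.9079664457203122
cn(u+v) = (cn u·cn v − sn u·sn v·dn u·dn v)/D = -0.3212672443499801/0.7666691438033309 = -0.4190428778132656
dn(u+v) = (dn u·dn v − m·sn u·sn v·cn u·cn v)/D = 0.595471835765255/0.7666691438033309 = 0.7766998849219473

sn(u+v)=0.9079664457 cn(u+v)=-0.4190428778 dn(u+v)=0.7766998849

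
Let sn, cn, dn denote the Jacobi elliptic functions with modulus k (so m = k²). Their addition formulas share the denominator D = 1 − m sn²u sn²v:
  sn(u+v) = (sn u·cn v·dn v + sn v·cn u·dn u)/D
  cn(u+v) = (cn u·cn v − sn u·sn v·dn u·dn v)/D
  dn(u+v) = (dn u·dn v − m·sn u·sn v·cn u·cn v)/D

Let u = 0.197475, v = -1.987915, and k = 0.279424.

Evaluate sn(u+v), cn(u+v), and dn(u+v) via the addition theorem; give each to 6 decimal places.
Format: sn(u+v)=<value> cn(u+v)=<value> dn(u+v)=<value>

sn u = 0.196096546158634, cn u = 0.9805845932833407, dn u = 0.9984976758375421
sn v = -0.9321859050140721, cn v = -0.3619798868626479, dn v = 0.9654805615954168
m = k² = 0.078077771776
D = 1 − m·sn²u·sn²v = 0.9973910103053108
sn(u+v) = (sn u·cn v·dn v + sn v·cn u·dn u)/D = -0.9812465934442122/0.9973910103053108 = -0.98381335234197
cn(u+v) = (cn u·cn v − sn u·sn v·dn u·dn v)/D = -0.1787287058420599/0.9973910103053108 = -0.1791962269515035
dn(u+v) = (dn u·dn v − m·sn u·sn v·cn u·cn v)/D = 0.9589640477433773/0.9973910103053108 = 0.961472519638842

sn(u+v)=-0.983813 cn(u+v)=-0.179196 dn(u+v)=0.961473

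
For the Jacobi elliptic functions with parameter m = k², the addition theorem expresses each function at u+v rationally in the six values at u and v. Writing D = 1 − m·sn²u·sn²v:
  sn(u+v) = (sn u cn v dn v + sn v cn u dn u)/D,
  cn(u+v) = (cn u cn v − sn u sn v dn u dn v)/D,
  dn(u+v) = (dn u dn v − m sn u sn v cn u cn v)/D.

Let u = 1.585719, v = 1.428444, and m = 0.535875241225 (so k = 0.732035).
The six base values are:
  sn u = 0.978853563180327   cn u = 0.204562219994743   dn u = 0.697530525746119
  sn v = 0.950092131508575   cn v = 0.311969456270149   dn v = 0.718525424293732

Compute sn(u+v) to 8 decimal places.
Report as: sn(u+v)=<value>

sn(u+v)=0.66164294

m = k² = 0.535875241225
D = 1 − m·sn²u·sn²v = 0.5365204390825817
sn(u+v) = (sn u·cn v·dn v + sn v·cn u·dn u)/D = 0.3549849625606126/0.5365204390825817 = 0.6616429434964602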